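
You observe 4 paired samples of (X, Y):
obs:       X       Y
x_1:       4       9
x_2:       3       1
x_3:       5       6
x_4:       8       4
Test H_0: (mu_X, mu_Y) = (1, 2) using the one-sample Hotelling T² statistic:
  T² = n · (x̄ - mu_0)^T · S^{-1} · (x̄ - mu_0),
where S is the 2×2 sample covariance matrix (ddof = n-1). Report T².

Step 1 — sample mean vector:
  mean(X) = (4 + 3 + 5 + 8) / 4 = 20/4 = 5
  mean(Y) = (9 + 1 + 6 + 4) / 4 = 20/4 = 5
  x̄ = (5, 5),  deviation x̄ - mu_0 = (5, 5) - (1, 2) = (4, 3).

Step 2 — sample covariance matrix, S[i,j] = (1/(n-1)) · Σ_k (x_{k,i} - mean_i) · (x_{k,j} - mean_j), divisor n-1 = 3:
  S[X,X] = ((-1)·(-1) + (-2)·(-2) + (0)·(0) + (3)·(3)) / 3 = 14/3 = 4.6667
  S[X,Y] = ((-1)·(4) + (-2)·(-4) + (0)·(1) + (3)·(-1)) / 3 = 1/3 = 0.3333
  S[Y,Y] = ((4)·(4) + (-4)·(-4) + (1)·(1) + (-1)·(-1)) / 3 = 34/3 = 11.3333
  S = [[4.6667, 0.3333],
 [0.3333, 11.3333]].

Step 3 — invert S. det(S) = 4.6667·11.3333 - (0.3333)² = 52.7778.
  S^{-1} = (1/det) · [[d, -b], [-b, a]] = [[0.2147, -0.0063],
 [-0.0063, 0.0884]].

Step 4 — quadratic form (x̄ - mu_0)^T · S^{-1} · (x̄ - mu_0):
  S^{-1} · (x̄ - mu_0) = (0.84, 0.24),
  (x̄ - mu_0)^T · [...] = (4)·(0.84) + (3)·(0.24) = 4.08.

Step 5 — scale by n: T² = 4 · 4.08 = 16.32.

T² ≈ 16.32


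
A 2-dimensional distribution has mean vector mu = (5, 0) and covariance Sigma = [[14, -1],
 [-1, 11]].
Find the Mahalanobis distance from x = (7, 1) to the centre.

Step 1 — centre the observation: (x - mu) = (2, 1).

Step 2 — invert Sigma. det(Sigma) = 14·11 - (-1)² = 153.
  Sigma^{-1} = (1/det) · [[d, -b], [-b, a]] = [[0.0719, 0.0065],
 [0.0065, 0.0915]].

Step 3 — form the quadratic (x - mu)^T · Sigma^{-1} · (x - mu):
  Sigma^{-1} · (x - mu) = (0.1503, 0.1046).
  (x - mu)^T · [Sigma^{-1} · (x - mu)] = (2)·(0.1503) + (1)·(0.1046) = 0.4052.

Step 4 — take square root: d = √(0.4052) ≈ 0.6366.

d(x, mu) = √(0.4052) ≈ 0.6366


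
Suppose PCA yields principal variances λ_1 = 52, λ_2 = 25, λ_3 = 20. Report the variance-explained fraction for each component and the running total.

Step 1 — total variance = trace(Sigma) = Σ λ_i = 52 + 25 + 20 = 97.

Step 2 — fraction explained by component i = λ_i / Σ λ:
  PC1: 52/97 = 0.5361
  PC2: 25/97 = 0.2577
  PC3: 20/97 = 0.2062

Step 3 — cumulative fraction after k components = (λ_1 + ... + λ_k) / Σ λ:
  k = 1: 52/97 = 0.5361
  k = 2: (52 + 25)/97 = 77/97 = 0.7938
  k = 3: (52 + 25 + 20)/97 = 97/97 = 1

Summary (fraction, with percent):

explained: PC1 0.5361 (53.61%), PC2 0.2577 (25.77%), PC3 0.2062 (20.62%);  cumulative: 0.5361, 0.7938, 1


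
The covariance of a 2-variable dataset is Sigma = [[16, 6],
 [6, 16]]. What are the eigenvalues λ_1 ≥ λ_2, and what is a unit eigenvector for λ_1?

Step 1 — characteristic polynomial of 2×2 Sigma:
  det(Sigma - λI) = λ² - trace · λ + det = 0.
  trace = 16 + 16 = 32, det = 16·16 - (6)² = 220.
Step 2 — discriminant:
  Δ = trace² - 4·det = 1024 - 880 = 144.
Step 3 — eigenvalues:
  λ = (trace ± √Δ)/2 = (32 ± 12)/2,
  λ_1 = 22,  λ_2 = 10.

Step 4 — unit eigenvector for λ_1: solve (Sigma - λ_1 I)v = 0. First row:
  (16 - 22)·v_x + (6)·v_y = 0, i.e. (-6)·v_x + (6)·v_y = 0,
  so v ∝ (b, λ_1 - a) = (6, 6) = u.
  ||u|| = √((6)² + (6)²) = √(72) ≈ 8.4853,
  v_1 = u/||u|| ≈ (0.7071, 0.7071) (||v_1|| = 1).

λ_1 = 22,  λ_2 = 10;  v_1 ≈ (0.7071, 0.7071)


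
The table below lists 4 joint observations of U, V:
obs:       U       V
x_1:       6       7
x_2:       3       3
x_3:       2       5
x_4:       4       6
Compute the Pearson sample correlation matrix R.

Step 1 — column means:
  mean(U) = (6 + 3 + 2 + 4) / 4 = 15/4 = 3.75
  mean(V) = (7 + 3 + 5 + 6) / 4 = 21/4 = 5.25

Step 2 — sample variances and covariances s[i,j] = (1/(n-1)) · Σ_k (x_{k,i} - mean_i) · (x_{k,j} - mean_j), with n-1 = 3:
  s[U,U] = ((2.25)·(2.25) + (-0.75)·(-0.75) + (-1.75)·(-1.75) + (0.25)·(0.25)) / 3 = 8.75/3 = 2.9167
  s[U,V] = ((2.25)·(1.75) + (-0.75)·(-2.25) + (-1.75)·(-0.25) + (0.25)·(0.75)) / 3 = 6.25/3 = 2.0833
  s[V,V] = ((1.75)·(1.75) + (-2.25)·(-2.25) + (-0.25)·(-0.25) + (0.75)·(0.75)) / 3 = 8.75/3 = 2.9167
  Sample standard deviations s_i = √(s[i,i]):
  s(U) = √(2.9167) = 1.7078
  s(V) = √(2.9167) = 1.7078

Step 3 — r_{ij} = s_{ij} / (s_i · s_j):
  r[U,U] = 1 (diagonal).
  r[U,V] = 2.0833 / (1.7078 · 1.7078) = 2.0833 / 2.9167 = 0.7143
  r[V,V] = 1 (diagonal).

R is symmetric with unit diagonal. Assembling:

R = [[1, 0.7143],
 [0.7143, 1]]


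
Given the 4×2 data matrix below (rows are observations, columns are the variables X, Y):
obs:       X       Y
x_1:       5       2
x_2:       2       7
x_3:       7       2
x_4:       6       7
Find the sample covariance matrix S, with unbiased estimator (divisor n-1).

Step 1 — column means:
  mean(X) = (5 + 2 + 7 + 6) / 4 = 20/4 = 5
  mean(Y) = (2 + 7 + 2 + 7) / 4 = 18/4 = 4.5

Step 2 — sample covariance S[i,j] = (1/(n-1)) · Σ_k (x_{k,i} - mean_i) · (x_{k,j} - mean_j), with n-1 = 3.
  S[X,X] = ((0)·(0) + (-3)·(-3) + (2)·(2) + (1)·(1)) / 3 = 14/3 = 4.6667
  S[X,Y] = ((0)·(-2.5) + (-3)·(2.5) + (2)·(-2.5) + (1)·(2.5)) / 3 = -10/3 = -3.3333
  S[Y,Y] = ((-2.5)·(-2.5) + (2.5)·(2.5) + (-2.5)·(-2.5) + (2.5)·(2.5)) / 3 = 25/3 = 8.3333

S is symmetric (S[j,i] = S[i,j]). Assembling:

S = [[4.6667, -3.3333],
 [-3.3333, 8.3333]]


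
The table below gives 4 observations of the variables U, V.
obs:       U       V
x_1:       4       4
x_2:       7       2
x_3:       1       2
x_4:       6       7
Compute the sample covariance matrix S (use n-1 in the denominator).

Step 1 — column means:
  mean(U) = (4 + 7 + 1 + 6) / 4 = 18/4 = 4.5
  mean(V) = (4 + 2 + 2 + 7) / 4 = 15/4 = 3.75

Step 2 — sample covariance S[i,j] = (1/(n-1)) · Σ_k (x_{k,i} - mean_i) · (x_{k,j} - mean_j), with n-1 = 3.
  S[U,U] = ((-0.5)·(-0.5) + (2.5)·(2.5) + (-3.5)·(-3.5) + (1.5)·(1.5)) / 3 = 21/3 = 7
  S[U,V] = ((-0.5)·(0.25) + (2.5)·(-1.75) + (-3.5)·(-1.75) + (1.5)·(3.25)) / 3 = 6.5/3 = 2.1667
  S[V,V] = ((0.25)·(0.25) + (-1.75)·(-1.75) + (-1.75)·(-1.75) + (3.25)·(3.25)) / 3 = 16.75/3 = 5.5833

S is symmetric (S[j,i] = S[i,j]). Assembling:

S = [[7, 2.1667],
 [2.1667, 5.5833]]


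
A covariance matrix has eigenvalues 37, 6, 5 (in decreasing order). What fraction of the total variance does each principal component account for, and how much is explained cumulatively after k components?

Step 1 — total variance = trace(Sigma) = Σ λ_i = 37 + 6 + 5 = 48.

Step 2 — fraction explained by component i = λ_i / Σ λ:
  PC1: 37/48 = 0.7708
  PC2: 6/48 = 0.125
  PC3: 5/48 = 0.1042

Step 3 — cumulative fraction after k components = (λ_1 + ... + λ_k) / Σ λ:
  k = 1: 37/48 = 0.7708
  k = 2: (37 + 6)/48 = 43/48 = 0.8958
  k = 3: (37 + 6 + 5)/48 = 48/48 = 1

Summary (fraction, with percent):

explained: PC1 0.7708 (77.08%), PC2 0.125 (12.5%), PC3 0.1042 (10.42%);  cumulative: 0.7708, 0.8958, 1


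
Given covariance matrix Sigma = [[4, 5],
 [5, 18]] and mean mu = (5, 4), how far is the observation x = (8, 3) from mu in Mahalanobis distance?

Step 1 — centre the observation: (x - mu) = (3, -1).

Step 2 — invert Sigma. det(Sigma) = 4·18 - (5)² = 47.
  Sigma^{-1} = (1/det) · [[d, -b], [-b, a]] = [[0.383, -0.1064],
 [-0.1064, 0.0851]].

Step 3 — form the quadratic (x - mu)^T · Sigma^{-1} · (x - mu):
  Sigma^{-1} · (x - mu) = (1.2553, -0.4043).
  (x - mu)^T · [Sigma^{-1} · (x - mu)] = (3)·(1.2553) + (-1)·(-0.4043) = 4.1702.

Step 4 — take square root: d = √(4.1702) ≈ 2.0421.

d(x, mu) = √(4.1702) ≈ 2.0421


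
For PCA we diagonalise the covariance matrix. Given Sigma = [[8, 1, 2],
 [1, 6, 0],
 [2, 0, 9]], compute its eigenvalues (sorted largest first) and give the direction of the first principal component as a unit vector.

Step 1 — characteristic polynomial p(λ) = det(λI - Sigma) = λ³ - tr·λ² + c_1·λ - det, where tr = trace, c_1 = sum of the principal 2×2 minors, det = det(Sigma):
  tr = 8 + 6 + 9 = 23,
  c_1 = (8·6 - (1)²) + (8·9 - (2)²) + (6·9 - (0)²) = 47 + 68 + 54 = 169,
  det = 8·(6·9 - (0)²) - (1)·((1)·9 - (0)·(2)) + (2)·((1)·(0) - 6·(2)) = 8·(54) - (1)·(9) + (2)·(-12) = 399.
  So p(λ) = λ³ - 23λ² + 169λ - 399.
Step 2 — look for an integer root (rational root theorem: any rational root is an integer divisor of 399). Testing λ = 7:
  p(7) = 343 - 1127 + 1183 - 399 = 0  ✓
  Dividing out (λ - 7): p(λ) = (λ - 7)(λ² - 16λ + 57).
Step 3 — remaining eigenvalues from the quadratic λ² - 16λ + 57 = 0:
  Δ = 16² - 4·57 = 256 - 228 = 28,  λ = (16 ± √28)/2 = (16 ± 5.2915)/2 ≈ 10.6458 or 5.3542.
  Sorted: λ_1 = 10.6458,  λ_2 = 7,  λ_3 = 5.3542  (check: sum = 23 = tr ✓).

Step 4 — unit eigenvector for λ_1 ≈ 10.6458: v spans the null space of (Sigma - λ_1 I), whose rows are
  r_1 = (-2.6458, 1, 2),  r_2 = (1, -4.6458, 0),  r_3 = (2, 0, -1.6458).
  v is orthogonal to every row, so take v ∝ r_1 × r_2 = ((1)·(0) - (2)·(-4.6458), (2)·(1) - (-2.6458)·(0), (-2.6458)·(-4.6458) - (1)·(1)) ≈ (9.2915, 2, 11.2915).
  Let u = (9.2915, 2, 11.2915).
  ||u|| = √((9.2915)² + (2)² + (11.2915)²) = √(217.8301) ≈ 14.7591,  v_1 = u/||u|| ≈ (0.6295, 0.1355, 0.7651) (||v_1|| = 1).

λ_1 = 10.6458,  λ_2 = 7,  λ_3 = 5.3542;  v_1 ≈ (0.6295, 0.1355, 0.7651)


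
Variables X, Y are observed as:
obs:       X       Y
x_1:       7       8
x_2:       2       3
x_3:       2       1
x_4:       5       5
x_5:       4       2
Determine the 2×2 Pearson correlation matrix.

Step 1 — column means:
  mean(X) = (7 + 2 + 2 + 5 + 4) / 5 = 20/5 = 4
  mean(Y) = (8 + 3 + 1 + 5 + 2) / 5 = 19/5 = 3.8

Step 2 — sample variances and covariances s[i,j] = (1/(n-1)) · Σ_k (x_{k,i} - mean_i) · (x_{k,j} - mean_j), with n-1 = 4:
  s[X,X] = ((3)·(3) + (-2)·(-2) + (-2)·(-2) + (1)·(1) + (0)·(0)) / 4 = 18/4 = 4.5
  s[X,Y] = ((3)·(4.2) + (-2)·(-0.8) + (-2)·(-2.8) + (1)·(1.2) + (0)·(-1.8)) / 4 = 21/4 = 5.25
  s[Y,Y] = ((4.2)·(4.2) + (-0.8)·(-0.8) + (-2.8)·(-2.8) + (1.2)·(1.2) + (-1.8)·(-1.8)) / 4 = 30.8/4 = 7.7
  Sample standard deviations s_i = √(s[i,i]):
  s(X) = √(4.5) = 2.1213
  s(Y) = √(7.7) = 2.7749

Step 3 — r_{ij} = s_{ij} / (s_i · s_j):
  r[X,X] = 1 (diagonal).
  r[X,Y] = 5.25 / (2.1213 · 2.7749) = 5.25 / 5.8864 = 0.8919
  r[Y,Y] = 1 (diagonal).

R is symmetric with unit diagonal. Assembling:

R = [[1, 0.8919],
 [0.8919, 1]]


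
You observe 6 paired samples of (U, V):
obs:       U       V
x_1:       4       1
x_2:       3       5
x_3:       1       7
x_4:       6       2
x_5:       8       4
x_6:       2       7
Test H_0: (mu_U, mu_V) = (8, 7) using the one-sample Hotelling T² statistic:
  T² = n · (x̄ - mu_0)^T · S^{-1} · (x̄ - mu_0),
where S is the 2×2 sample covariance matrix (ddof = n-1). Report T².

Step 1 — sample mean vector:
  mean(U) = (4 + 3 + 1 + 6 + 8 + 2) / 6 = 24/6 = 4
  mean(V) = (1 + 5 + 7 + 2 + 4 + 7) / 6 = 26/6 = 4.3333
  x̄ = (4, 4.3333),  deviation x̄ - mu_0 = (4, 4.3333) - (8, 7) = (-4, -2.6667).

Step 2 — sample covariance matrix, S[i,j] = (1/(n-1)) · Σ_k (x_{k,i} - mean_i) · (x_{k,j} - mean_j), divisor n-1 = 5:
  S[U,U] = ((0)·(0) + (-1)·(-1) + (-3)·(-3) + (2)·(2) + (4)·(4) + (-2)·(-2)) / 5 = 34/5 = 6.8
  S[U,V] = ((0)·(-3.3333) + (-1)·(0.6667) + (-3)·(2.6667) + (2)·(-2.3333) + (4)·(-0.3333) + (-2)·(2.6667)) / 5 = -20/5 = -4
  S[V,V] = ((-3.3333)·(-3.3333) + (0.6667)·(0.6667) + (2.6667)·(2.6667) + (-2.3333)·(-2.3333) + (-0.3333)·(-0.3333) + (2.6667)·(2.6667)) / 5 = 31.3333/5 = 6.2667
  S = [[6.8, -4],
 [-4, 6.2667]].

Step 3 — invert S. det(S) = 6.8·6.2667 - (-4)² = 26.6133.
  S^{-1} = (1/det) · [[d, -b], [-b, a]] = [[0.2355, 0.1503],
 [0.1503, 0.2555]].

Step 4 — quadratic form (x̄ - mu_0)^T · S^{-1} · (x̄ - mu_0):
  S^{-1} · (x̄ - mu_0) = (-1.3427, -1.2826),
  (x̄ - mu_0)^T · [...] = (-4)·(-1.3427) + (-2.6667)·(-1.2826) = 8.7909.

Step 5 — scale by n: T² = 6 · 8.7909 = 52.7455.

T² ≈ 52.7455


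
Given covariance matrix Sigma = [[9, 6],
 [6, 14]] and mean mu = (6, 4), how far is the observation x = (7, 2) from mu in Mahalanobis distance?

Step 1 — centre the observation: (x - mu) = (1, -2).

Step 2 — invert Sigma. det(Sigma) = 9·14 - (6)² = 90.
  Sigma^{-1} = (1/det) · [[d, -b], [-b, a]] = [[0.1556, -0.0667],
 [-0.0667, 0.1]].

Step 3 — form the quadratic (x - mu)^T · Sigma^{-1} · (x - mu):
  Sigma^{-1} · (x - mu) = (0.2889, -0.2667).
  (x - mu)^T · [Sigma^{-1} · (x - mu)] = (1)·(0.2889) + (-2)·(-0.2667) = 0.8222.

Step 4 — take square root: d = √(0.8222) ≈ 0.9068.

d(x, mu) = √(0.8222) ≈ 0.9068


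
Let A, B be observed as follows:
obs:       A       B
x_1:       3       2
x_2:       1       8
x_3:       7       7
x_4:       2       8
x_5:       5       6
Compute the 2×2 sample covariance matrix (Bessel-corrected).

Step 1 — column means:
  mean(A) = (3 + 1 + 7 + 2 + 5) / 5 = 18/5 = 3.6
  mean(B) = (2 + 8 + 7 + 8 + 6) / 5 = 31/5 = 6.2

Step 2 — sample covariance S[i,j] = (1/(n-1)) · Σ_k (x_{k,i} - mean_i) · (x_{k,j} - mean_j), with n-1 = 4.
  S[A,A] = ((-0.6)·(-0.6) + (-2.6)·(-2.6) + (3.4)·(3.4) + (-1.6)·(-1.6) + (1.4)·(1.4)) / 4 = 23.2/4 = 5.8
  S[A,B] = ((-0.6)·(-4.2) + (-2.6)·(1.8) + (3.4)·(0.8) + (-1.6)·(1.8) + (1.4)·(-0.2)) / 4 = -2.6/4 = -0.65
  S[B,B] = ((-4.2)·(-4.2) + (1.8)·(1.8) + (0.8)·(0.8) + (1.8)·(1.8) + (-0.2)·(-0.2)) / 4 = 24.8/4 = 6.2

S is symmetric (S[j,i] = S[i,j]). Assembling:

S = [[5.8, -0.65],
 [-0.65, 6.2]]


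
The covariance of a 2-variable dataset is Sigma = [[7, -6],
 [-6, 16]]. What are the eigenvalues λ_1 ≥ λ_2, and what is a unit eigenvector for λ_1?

Step 1 — characteristic polynomial of 2×2 Sigma:
  det(Sigma - λI) = λ² - trace · λ + det = 0.
  trace = 7 + 16 = 23, det = 7·16 - (-6)² = 76.
Step 2 — discriminant:
  Δ = trace² - 4·det = 529 - 304 = 225.
Step 3 — eigenvalues:
  λ = (trace ± √Δ)/2 = (23 ± 15)/2,
  λ_1 = 19,  λ_2 = 4.

Step 4 — unit eigenvector for λ_1: solve (Sigma - λ_1 I)v = 0. First row:
  (7 - 19)·v_x + (-6)·v_y = 0, i.e. (-12)·v_x + (-6)·v_y = 0,
  so v ∝ (b, λ_1 - a) = (-6, 12); multiply by -1 so the first entry is positive: u = (6, -12).
  ||u|| = √((6)² + (-12)²) = √(180) ≈ 13.4164,
  v_1 = u/||u|| ≈ (0.4472, -0.8944) (||v_1|| = 1).

λ_1 = 19,  λ_2 = 4;  v_1 ≈ (0.4472, -0.8944)


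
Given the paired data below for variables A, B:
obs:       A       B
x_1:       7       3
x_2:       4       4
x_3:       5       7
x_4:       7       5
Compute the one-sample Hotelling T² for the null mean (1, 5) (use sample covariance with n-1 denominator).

Step 1 — sample mean vector:
  mean(A) = (7 + 4 + 5 + 7) / 4 = 23/4 = 5.75
  mean(B) = (3 + 4 + 7 + 5) / 4 = 19/4 = 4.75
  x̄ = (5.75, 4.75),  deviation x̄ - mu_0 = (5.75, 4.75) - (1, 5) = (4.75, -0.25).

Step 2 — sample covariance matrix, S[i,j] = (1/(n-1)) · Σ_k (x_{k,i} - mean_i) · (x_{k,j} - mean_j), divisor n-1 = 3:
  S[A,A] = ((1.25)·(1.25) + (-1.75)·(-1.75) + (-0.75)·(-0.75) + (1.25)·(1.25)) / 3 = 6.75/3 = 2.25
  S[A,B] = ((1.25)·(-1.75) + (-1.75)·(-0.75) + (-0.75)·(2.25) + (1.25)·(0.25)) / 3 = -2.25/3 = -0.75
  S[B,B] = ((-1.75)·(-1.75) + (-0.75)·(-0.75) + (2.25)·(2.25) + (0.25)·(0.25)) / 3 = 8.75/3 = 2.9167
  S = [[2.25, -0.75],
 [-0.75, 2.9167]].

Step 3 — invert S. det(S) = 2.25·2.9167 - (-0.75)² = 6.
  S^{-1} = (1/det) · [[d, -b], [-b, a]] = [[0.4861, 0.125],
 [0.125, 0.375]].

Step 4 — quadratic form (x̄ - mu_0)^T · S^{-1} · (x̄ - mu_0):
  S^{-1} · (x̄ - mu_0) = (2.2778, 0.5),
  (x̄ - mu_0)^T · [...] = (4.75)·(2.2778) + (-0.25)·(0.5) = 10.6944.

Step 5 — scale by n: T² = 4 · 10.6944 = 42.7778.

T² ≈ 42.7778


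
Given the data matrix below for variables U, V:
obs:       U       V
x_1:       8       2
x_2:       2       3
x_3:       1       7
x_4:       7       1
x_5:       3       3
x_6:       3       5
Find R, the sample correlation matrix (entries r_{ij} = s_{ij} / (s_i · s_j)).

Step 1 — column means:
  mean(U) = (8 + 2 + 1 + 7 + 3 + 3) / 6 = 24/6 = 4
  mean(V) = (2 + 3 + 7 + 1 + 3 + 5) / 6 = 21/6 = 3.5

Step 2 — sample variances and covariances s[i,j] = (1/(n-1)) · Σ_k (x_{k,i} - mean_i) · (x_{k,j} - mean_j), with n-1 = 5:
  s[U,U] = ((4)·(4) + (-2)·(-2) + (-3)·(-3) + (3)·(3) + (-1)·(-1) + (-1)·(-1)) / 5 = 40/5 = 8
  s[U,V] = ((4)·(-1.5) + (-2)·(-0.5) + (-3)·(3.5) + (3)·(-2.5) + (-1)·(-0.5) + (-1)·(1.5)) / 5 = -24/5 = -4.8
  s[V,V] = ((-1.5)·(-1.5) + (-0.5)·(-0.5) + (3.5)·(3.5) + (-2.5)·(-2.5) + (-0.5)·(-0.5) + (1.5)·(1.5)) / 5 = 23.5/5 = 4.7
  Sample standard deviations s_i = √(s[i,i]):
  s(U) = √(8) = 2.8284
  s(V) = √(4.7) = 2.1679

Step 3 — r_{ij} = s_{ij} / (s_i · s_j):
  r[U,U] = 1 (diagonal).
  r[U,V] = -4.8 / (2.8284 · 2.1679) = -4.8 / 6.1319 = -0.7828
  r[V,V] = 1 (diagonal).

R is symmetric with unit diagonal. Assembling:

R = [[1, -0.7828],
 [-0.7828, 1]]


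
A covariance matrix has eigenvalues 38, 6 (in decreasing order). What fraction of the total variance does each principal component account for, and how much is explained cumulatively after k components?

Step 1 — total variance = trace(Sigma) = Σ λ_i = 38 + 6 = 44.

Step 2 — fraction explained by component i = λ_i / Σ λ:
  PC1: 38/44 = 0.8636
  PC2: 6/44 = 0.1364

Step 3 — cumulative fraction after k components = (λ_1 + ... + λ_k) / Σ λ:
  k = 1: 38/44 = 0.8636
  k = 2: (38 + 6)/44 = 44/44 = 1

Summary (fraction, with percent):

explained: PC1 0.8636 (86.36%), PC2 0.1364 (13.64%);  cumulative: 0.8636, 1


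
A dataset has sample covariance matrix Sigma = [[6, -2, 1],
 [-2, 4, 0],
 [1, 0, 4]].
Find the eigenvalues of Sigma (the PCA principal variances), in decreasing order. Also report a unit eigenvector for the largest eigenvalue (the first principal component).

Step 1 — characteristic polynomial p(λ) = det(λI - Sigma) = λ³ - tr·λ² + c_1·λ - det, where tr = trace, c_1 = sum of the principal 2×2 minors, det = det(Sigma):
  tr = 6 + 4 + 4 = 14,
  c_1 = (6·4 - (-2)²) + (6·4 - (1)²) + (4·4 - (0)²) = 20 + 23 + 16 = 59,
  det = 6·(4·4 - (0)²) - (-2)·((-2)·4 - (0)·(1)) + (1)·((-2)·(0) - 4·(1)) = 6·(16) - (-2)·(-8) + (1)·(-4) = 76.
  So p(λ) = λ³ - 14λ² + 59λ - 76.
Step 2 — look for an integer root (rational root theorem: any rational root is an integer divisor of 76). Testing λ = 4:
  p(4) = 64 - 224 + 236 - 76 = 0  ✓
  Dividing out (λ - 4): p(λ) = (λ - 4)(λ² - 10λ + 19).
Step 3 — remaining eigenvalues from the quadratic λ² - 10λ + 19 = 0:
  Δ = 10² - 4·19 = 100 - 76 = 24,  λ = (10 ± √24)/2 = (10 ± 4.899)/2 ≈ 7.4495 or 2.5505.
  Sorted: λ_1 = 7.4495,  λ_2 = 4,  λ_3 = 2.5505  (check: sum = 14 = tr ✓).

Step 4 — unit eigenvector for λ_1 ≈ 7.4495: v spans the null space of (Sigma - λ_1 I), whose rows are
  r_1 = (-1.4495, -2, 1),  r_2 = (-2, -3.4495, 0),  r_3 = (1, 0, -3.4495).
  v is orthogonal to every row, so take v ∝ r_1 × r_2 = ((-2)·(0) - (1)·(-3.4495), (1)·(-2) - (-1.4495)·(0), (-1.4495)·(-3.4495) - (-2)·(-2)) ≈ (3.4495, -2, 1).
  Let u = (3.4495, -2, 1).
  ||u|| = √((3.4495)² + (-2)² + (1)²) = √(16.899) ≈ 4.1108,  v_1 = u/||u|| ≈ (0.8391, -0.4865, 0.2433) (||v_1|| = 1).

λ_1 = 7.4495,  λ_2 = 4,  λ_3 = 2.5505;  v_1 ≈ (0.8391, -0.4865, 0.2433)


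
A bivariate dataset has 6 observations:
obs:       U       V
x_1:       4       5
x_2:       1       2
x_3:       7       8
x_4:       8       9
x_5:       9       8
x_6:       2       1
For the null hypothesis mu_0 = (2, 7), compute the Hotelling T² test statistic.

Step 1 — sample mean vector:
  mean(U) = (4 + 1 + 7 + 8 + 9 + 2) / 6 = 31/6 = 5.1667
  mean(V) = (5 + 2 + 8 + 9 + 8 + 1) / 6 = 33/6 = 5.5
  x̄ = (5.1667, 5.5),  deviation x̄ - mu_0 = (5.1667, 5.5) - (2, 7) = (3.1667, -1.5).

Step 2 — sample covariance matrix, S[i,j] = (1/(n-1)) · Σ_k (x_{k,i} - mean_i) · (x_{k,j} - mean_j), divisor n-1 = 5:
  S[U,U] = ((-1.1667)·(-1.1667) + (-4.1667)·(-4.1667) + (1.8333)·(1.8333) + (2.8333)·(2.8333) + (3.8333)·(3.8333) + (-3.1667)·(-3.1667)) / 5 = 54.8333/5 = 10.9667
  S[U,V] = ((-1.1667)·(-0.5) + (-4.1667)·(-3.5) + (1.8333)·(2.5) + (2.8333)·(3.5) + (3.8333)·(2.5) + (-3.1667)·(-4.5)) / 5 = 53.5/5 = 10.7
  S[V,V] = ((-0.5)·(-0.5) + (-3.5)·(-3.5) + (2.5)·(2.5) + (3.5)·(3.5) + (2.5)·(2.5) + (-4.5)·(-4.5)) / 5 = 57.5/5 = 11.5
  S = [[10.9667, 10.7],
 [10.7, 11.5]].

Step 3 — invert S. det(S) = 10.9667·11.5 - (10.7)² = 11.6267.
  S^{-1} = (1/det) · [[d, -b], [-b, a]] = [[0.9891, -0.9203],
 [-0.9203, 0.9432]].

Step 4 — quadratic form (x̄ - mu_0)^T · S^{-1} · (x̄ - mu_0):
  S^{-1} · (x̄ - mu_0) = (4.5126, -4.3291),
  (x̄ - mu_0)^T · [...] = (3.1667)·(4.5126) + (-1.5)·(-4.3291) = 20.7836.

Step 5 — scale by n: T² = 6 · 20.7836 = 124.7018.

T² ≈ 124.7018


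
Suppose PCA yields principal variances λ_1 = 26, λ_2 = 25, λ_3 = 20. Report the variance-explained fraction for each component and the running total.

Step 1 — total variance = trace(Sigma) = Σ λ_i = 26 + 25 + 20 = 71.

Step 2 — fraction explained by component i = λ_i / Σ λ:
  PC1: 26/71 = 0.3662
  PC2: 25/71 = 0.3521
  PC3: 20/71 = 0.2817

Step 3 — cumulative fraction after k components = (λ_1 + ... + λ_k) / Σ λ:
  k = 1: 26/71 = 0.3662
  k = 2: (26 + 25)/71 = 51/71 = 0.7183
  k = 3: (26 + 25 + 20)/71 = 71/71 = 1

Summary (fraction, with percent):

explained: PC1 0.3662 (36.62%), PC2 0.3521 (35.21%), PC3 0.2817 (28.17%);  cumulative: 0.3662, 0.7183, 1


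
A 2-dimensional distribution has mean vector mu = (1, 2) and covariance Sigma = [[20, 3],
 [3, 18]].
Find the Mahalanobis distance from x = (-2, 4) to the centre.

Step 1 — centre the observation: (x - mu) = (-3, 2).

Step 2 — invert Sigma. det(Sigma) = 20·18 - (3)² = 351.
  Sigma^{-1} = (1/det) · [[d, -b], [-b, a]] = [[0.0513, -0.0085],
 [-0.0085, 0.057]].

Step 3 — form the quadratic (x - mu)^T · Sigma^{-1} · (x - mu):
  Sigma^{-1} · (x - mu) = (-0.1709, 0.1396).
  (x - mu)^T · [Sigma^{-1} · (x - mu)] = (-3)·(-0.1709) + (2)·(0.1396) = 0.792.

Step 4 — take square root: d = √(0.792) ≈ 0.89.

d(x, mu) = √(0.792) ≈ 0.89


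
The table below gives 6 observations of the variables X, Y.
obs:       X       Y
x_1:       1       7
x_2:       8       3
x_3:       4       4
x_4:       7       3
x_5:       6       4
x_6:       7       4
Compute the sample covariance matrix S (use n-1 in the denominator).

Step 1 — column means:
  mean(X) = (1 + 8 + 4 + 7 + 6 + 7) / 6 = 33/6 = 5.5
  mean(Y) = (7 + 3 + 4 + 3 + 4 + 4) / 6 = 25/6 = 4.1667

Step 2 — sample covariance S[i,j] = (1/(n-1)) · Σ_k (x_{k,i} - mean_i) · (x_{k,j} - mean_j), with n-1 = 5.
  S[X,X] = ((-4.5)·(-4.5) + (2.5)·(2.5) + (-1.5)·(-1.5) + (1.5)·(1.5) + (0.5)·(0.5) + (1.5)·(1.5)) / 5 = 33.5/5 = 6.7
  S[X,Y] = ((-4.5)·(2.8333) + (2.5)·(-1.1667) + (-1.5)·(-0.1667) + (1.5)·(-1.1667) + (0.5)·(-0.1667) + (1.5)·(-0.1667)) / 5 = -17.5/5 = -3.5
  S[Y,Y] = ((2.8333)·(2.8333) + (-1.1667)·(-1.1667) + (-0.1667)·(-0.1667) + (-1.1667)·(-1.1667) + (-0.1667)·(-0.1667) + (-0.1667)·(-0.1667)) / 5 = 10.8333/5 = 2.1667

S is symmetric (S[j,i] = S[i,j]). Assembling:

S = [[6.7, -3.5],
 [-3.5, 2.1667]]


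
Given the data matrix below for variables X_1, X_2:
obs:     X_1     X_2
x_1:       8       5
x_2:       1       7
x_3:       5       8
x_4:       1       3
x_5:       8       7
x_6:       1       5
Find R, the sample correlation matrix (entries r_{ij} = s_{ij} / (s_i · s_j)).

Step 1 — column means:
  mean(X_1) = (8 + 1 + 5 + 1 + 8 + 1) / 6 = 24/6 = 4
  mean(X_2) = (5 + 7 + 8 + 3 + 7 + 5) / 6 = 35/6 = 5.8333

Step 2 — sample variances and covariances s[i,j] = (1/(n-1)) · Σ_k (x_{k,i} - mean_i) · (x_{k,j} - mean_j), with n-1 = 5:
  s[X_1,X_1] = ((4)·(4) + (-3)·(-3) + (1)·(1) + (-3)·(-3) + (4)·(4) + (-3)·(-3)) / 5 = 60/5 = 12
  s[X_1,X_2] = ((4)·(-0.8333) + (-3)·(1.1667) + (1)·(2.1667) + (-3)·(-2.8333) + (4)·(1.1667) + (-3)·(-0.8333)) / 5 = 11/5 = 2.2
  s[X_2,X_2] = ((-0.8333)·(-0.8333) + (1.1667)·(1.1667) + (2.1667)·(2.1667) + (-2.8333)·(-2.8333) + (1.1667)·(1.1667) + (-0.8333)·(-0.8333)) / 5 = 16.8333/5 = 3.3667
  Sample standard deviations s_i = √(s[i,i]):
  s(X_1) = √(12) = 3.4641
  s(X_2) = √(3.3667) = 1.8348

Step 3 — r_{ij} = s_{ij} / (s_i · s_j):
  r[X_1,X_1] = 1 (diagonal).
  r[X_1,X_2] = 2.2 / (3.4641 · 1.8348) = 2.2 / 6.3561 = 0.3461
  r[X_2,X_2] = 1 (diagonal).

R is symmetric with unit diagonal. Assembling:

R = [[1, 0.3461],
 [0.3461, 1]]


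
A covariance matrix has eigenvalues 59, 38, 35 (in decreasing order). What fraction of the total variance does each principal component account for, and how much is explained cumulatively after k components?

Step 1 — total variance = trace(Sigma) = Σ λ_i = 59 + 38 + 35 = 132.

Step 2 — fraction explained by component i = λ_i / Σ λ:
  PC1: 59/132 = 0.447
  PC2: 38/132 = 0.2879
  PC3: 35/132 = 0.2652

Step 3 — cumulative fraction after k components = (λ_1 + ... + λ_k) / Σ λ:
  k = 1: 59/132 = 0.447
  k = 2: (59 + 38)/132 = 97/132 = 0.7348
  k = 3: (59 + 38 + 35)/132 = 132/132 = 1

Summary (fraction, with percent):

explained: PC1 0.447 (44.7%), PC2 0.2879 (28.79%), PC3 0.2652 (26.52%);  cumulative: 0.447, 0.7348, 1


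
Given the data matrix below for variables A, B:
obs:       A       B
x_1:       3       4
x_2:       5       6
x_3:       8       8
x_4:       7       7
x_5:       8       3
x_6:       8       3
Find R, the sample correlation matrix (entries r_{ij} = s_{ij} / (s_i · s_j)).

Step 1 — column means:
  mean(A) = (3 + 5 + 8 + 7 + 8 + 8) / 6 = 39/6 = 6.5
  mean(B) = (4 + 6 + 8 + 7 + 3 + 3) / 6 = 31/6 = 5.1667

Step 2 — sample variances and covariances s[i,j] = (1/(n-1)) · Σ_k (x_{k,i} - mean_i) · (x_{k,j} - mean_j), with n-1 = 5:
  s[A,A] = ((-3.5)·(-3.5) + (-1.5)·(-1.5) + (1.5)·(1.5) + (0.5)·(0.5) + (1.5)·(1.5) + (1.5)·(1.5)) / 5 = 21.5/5 = 4.3
  s[A,B] = ((-3.5)·(-1.1667) + (-1.5)·(0.8333) + (1.5)·(2.8333) + (0.5)·(1.8333) + (1.5)·(-2.1667) + (1.5)·(-2.1667)) / 5 = 1.5/5 = 0.3
  s[B,B] = ((-1.1667)·(-1.1667) + (0.8333)·(0.8333) + (2.8333)·(2.8333) + (1.8333)·(1.8333) + (-2.1667)·(-2.1667) + (-2.1667)·(-2.1667)) / 5 = 22.8333/5 = 4.5667
  Sample standard deviations s_i = √(s[i,i]):
  s(A) = √(4.3) = 2.0736
  s(B) = √(4.5667) = 2.137

Step 3 — r_{ij} = s_{ij} / (s_i · s_j):
  r[A,A] = 1 (diagonal).
  r[A,B] = 0.3 / (2.0736 · 2.137) = 0.3 / 4.4313 = 0.0677
  r[B,B] = 1 (diagonal).

R is symmetric with unit diagonal. Assembling:

R = [[1, 0.0677],
 [0.0677, 1]]


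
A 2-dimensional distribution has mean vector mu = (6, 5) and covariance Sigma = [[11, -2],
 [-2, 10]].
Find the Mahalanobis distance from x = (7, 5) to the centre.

Step 1 — centre the observation: (x - mu) = (1, 0).

Step 2 — invert Sigma. det(Sigma) = 11·10 - (-2)² = 106.
  Sigma^{-1} = (1/det) · [[d, -b], [-b, a]] = [[0.0943, 0.0189],
 [0.0189, 0.1038]].

Step 3 — form the quadratic (x - mu)^T · Sigma^{-1} · (x - mu):
  Sigma^{-1} · (x - mu) = (0.0943, 0.0189).
  (x - mu)^T · [Sigma^{-1} · (x - mu)] = (1)·(0.0943) + (0)·(0.0189) = 0.0943.

Step 4 — take square root: d = √(0.0943) ≈ 0.3071.

d(x, mu) = √(0.0943) ≈ 0.3071


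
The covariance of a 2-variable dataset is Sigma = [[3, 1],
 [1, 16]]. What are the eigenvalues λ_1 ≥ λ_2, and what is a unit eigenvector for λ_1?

Step 1 — characteristic polynomial of 2×2 Sigma:
  det(Sigma - λI) = λ² - trace · λ + det = 0.
  trace = 3 + 16 = 19, det = 3·16 - (1)² = 47.
Step 2 — discriminant:
  Δ = trace² - 4·det = 361 - 188 = 173.
Step 3 — eigenvalues:
  λ = (trace ± √Δ)/2 = (19 ± 13.1529)/2,
  λ_1 = 16.0765,  λ_2 = 2.9235.

Step 4 — unit eigenvector for λ_1: solve (Sigma - λ_1 I)v = 0. First row:
  (3 - 16.0765)·v_x + (1)·v_y = 0, i.e. (-13.0765)·v_x + (1)·v_y = 0,
  so v ∝ (b, λ_1 - a) = (1, 13.0765) = u.
  ||u|| = √((1)² + (13.0765)²) = √(171.9942) ≈ 13.1147,
  v_1 = u/||u|| ≈ (0.0763, 0.9971) (||v_1|| = 1).

λ_1 = 16.0765,  λ_2 = 2.9235;  v_1 ≈ (0.0763, 0.9971)


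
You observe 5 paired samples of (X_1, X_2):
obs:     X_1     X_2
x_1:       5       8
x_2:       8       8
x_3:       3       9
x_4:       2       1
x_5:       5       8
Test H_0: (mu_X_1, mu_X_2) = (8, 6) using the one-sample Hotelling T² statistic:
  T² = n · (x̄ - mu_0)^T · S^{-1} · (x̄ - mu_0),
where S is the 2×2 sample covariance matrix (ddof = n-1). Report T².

Step 1 — sample mean vector:
  mean(X_1) = (5 + 8 + 3 + 2 + 5) / 5 = 23/5 = 4.6
  mean(X_2) = (8 + 8 + 9 + 1 + 8) / 5 = 34/5 = 6.8
  x̄ = (4.6, 6.8),  deviation x̄ - mu_0 = (4.6, 6.8) - (8, 6) = (-3.4, 0.8).

Step 2 — sample covariance matrix, S[i,j] = (1/(n-1)) · Σ_k (x_{k,i} - mean_i) · (x_{k,j} - mean_j), divisor n-1 = 4:
  S[X_1,X_1] = ((0.4)·(0.4) + (3.4)·(3.4) + (-1.6)·(-1.6) + (-2.6)·(-2.6) + (0.4)·(0.4)) / 4 = 21.2/4 = 5.3
  S[X_1,X_2] = ((0.4)·(1.2) + (3.4)·(1.2) + (-1.6)·(2.2) + (-2.6)·(-5.8) + (0.4)·(1.2)) / 4 = 16.6/4 = 4.15
  S[X_2,X_2] = ((1.2)·(1.2) + (1.2)·(1.2) + (2.2)·(2.2) + (-5.8)·(-5.8) + (1.2)·(1.2)) / 4 = 42.8/4 = 10.7
  S = [[5.3, 4.15],
 [4.15, 10.7]].

Step 3 — invert S. det(S) = 5.3·10.7 - (4.15)² = 39.4875.
  S^{-1} = (1/det) · [[d, -b], [-b, a]] = [[0.271, -0.1051],
 [-0.1051, 0.1342]].

Step 4 — quadratic form (x̄ - mu_0)^T · S^{-1} · (x̄ - mu_0):
  S^{-1} · (x̄ - mu_0) = (-1.0054, 0.4647),
  (x̄ - mu_0)^T · [...] = (-3.4)·(-1.0054) + (0.8)·(0.4647) = 3.7901.

Step 5 — scale by n: T² = 5 · 3.7901 = 18.9503.

T² ≈ 18.9503


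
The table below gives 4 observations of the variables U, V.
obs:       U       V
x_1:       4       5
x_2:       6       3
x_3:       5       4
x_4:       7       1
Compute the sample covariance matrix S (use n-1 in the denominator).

Step 1 — column means:
  mean(U) = (4 + 6 + 5 + 7) / 4 = 22/4 = 5.5
  mean(V) = (5 + 3 + 4 + 1) / 4 = 13/4 = 3.25

Step 2 — sample covariance S[i,j] = (1/(n-1)) · Σ_k (x_{k,i} - mean_i) · (x_{k,j} - mean_j), with n-1 = 3.
  S[U,U] = ((-1.5)·(-1.5) + (0.5)·(0.5) + (-0.5)·(-0.5) + (1.5)·(1.5)) / 3 = 5/3 = 1.6667
  S[U,V] = ((-1.5)·(1.75) + (0.5)·(-0.25) + (-0.5)·(0.75) + (1.5)·(-2.25)) / 3 = -6.5/3 = -2.1667
  S[V,V] = ((1.75)·(1.75) + (-0.25)·(-0.25) + (0.75)·(0.75) + (-2.25)·(-2.25)) / 3 = 8.75/3 = 2.9167

S is symmetric (S[j,i] = S[i,j]). Assembling:

S = [[1.6667, -2.1667],
 [-2.1667, 2.9167]]


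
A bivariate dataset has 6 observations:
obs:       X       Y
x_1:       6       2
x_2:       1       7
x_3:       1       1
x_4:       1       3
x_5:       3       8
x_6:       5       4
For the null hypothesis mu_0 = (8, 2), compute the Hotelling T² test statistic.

Step 1 — sample mean vector:
  mean(X) = (6 + 1 + 1 + 1 + 3 + 5) / 6 = 17/6 = 2.8333
  mean(Y) = (2 + 7 + 1 + 3 + 8 + 4) / 6 = 25/6 = 4.1667
  x̄ = (2.8333, 4.1667),  deviation x̄ - mu_0 = (2.8333, 4.1667) - (8, 2) = (-5.1667, 2.1667).

Step 2 — sample covariance matrix, S[i,j] = (1/(n-1)) · Σ_k (x_{k,i} - mean_i) · (x_{k,j} - mean_j), divisor n-1 = 5:
  S[X,X] = ((3.1667)·(3.1667) + (-1.8333)·(-1.8333) + (-1.8333)·(-1.8333) + (-1.8333)·(-1.8333) + (0.1667)·(0.1667) + (2.1667)·(2.1667)) / 5 = 24.8333/5 = 4.9667
  S[X,Y] = ((3.1667)·(-2.1667) + (-1.8333)·(2.8333) + (-1.8333)·(-3.1667) + (-1.8333)·(-1.1667) + (0.1667)·(3.8333) + (2.1667)·(-0.1667)) / 5 = -3.8333/5 = -0.7667
  S[Y,Y] = ((-2.1667)·(-2.1667) + (2.8333)·(2.8333) + (-3.1667)·(-3.1667) + (-1.1667)·(-1.1667) + (3.8333)·(3.8333) + (-0.1667)·(-0.1667)) / 5 = 38.8333/5 = 7.7667
  S = [[4.9667, -0.7667],
 [-0.7667, 7.7667]].

Step 3 — invert S. det(S) = 4.9667·7.7667 - (-0.7667)² = 37.9867.
  S^{-1} = (1/det) · [[d, -b], [-b, a]] = [[0.2045, 0.0202],
 [0.0202, 0.1307]].

Step 4 — quadratic form (x̄ - mu_0)^T · S^{-1} · (x̄ - mu_0):
  S^{-1} · (x̄ - mu_0) = (-1.0126, 0.179),
  (x̄ - mu_0)^T · [...] = (-5.1667)·(-1.0126) + (2.1667)·(0.179) = 5.6198.

Step 5 — scale by n: T² = 6 · 5.6198 = 33.7188.

T² ≈ 33.7188


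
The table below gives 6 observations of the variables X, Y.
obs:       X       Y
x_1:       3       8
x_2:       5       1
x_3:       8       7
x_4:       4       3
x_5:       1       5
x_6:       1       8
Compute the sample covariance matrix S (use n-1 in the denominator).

Step 1 — column means:
  mean(X) = (3 + 5 + 8 + 4 + 1 + 1) / 6 = 22/6 = 3.6667
  mean(Y) = (8 + 1 + 7 + 3 + 5 + 8) / 6 = 32/6 = 5.3333

Step 2 — sample covariance S[i,j] = (1/(n-1)) · Σ_k (x_{k,i} - mean_i) · (x_{k,j} - mean_j), with n-1 = 5.
  S[X,X] = ((-0.6667)·(-0.6667) + (1.3333)·(1.3333) + (4.3333)·(4.3333) + (0.3333)·(0.3333) + (-2.6667)·(-2.6667) + (-2.6667)·(-2.6667)) / 5 = 35.3333/5 = 7.0667
  S[X,Y] = ((-0.6667)·(2.6667) + (1.3333)·(-4.3333) + (4.3333)·(1.6667) + (0.3333)·(-2.3333) + (-2.6667)·(-0.3333) + (-2.6667)·(2.6667)) / 5 = -7.3333/5 = -1.4667
  S[Y,Y] = ((2.6667)·(2.6667) + (-4.3333)·(-4.3333) + (1.6667)·(1.6667) + (-2.3333)·(-2.3333) + (-0.3333)·(-0.3333) + (2.6667)·(2.6667)) / 5 = 41.3333/5 = 8.2667

S is symmetric (S[j,i] = S[i,j]). Assembling:

S = [[7.0667, -1.4667],
 [-1.4667, 8.2667]]


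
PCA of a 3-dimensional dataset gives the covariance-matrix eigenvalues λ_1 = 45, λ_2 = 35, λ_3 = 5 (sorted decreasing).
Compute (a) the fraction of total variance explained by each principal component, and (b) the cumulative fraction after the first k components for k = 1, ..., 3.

Step 1 — total variance = trace(Sigma) = Σ λ_i = 45 + 35 + 5 = 85.

Step 2 — fraction explained by component i = λ_i / Σ λ:
  PC1: 45/85 = 0.5294
  PC2: 35/85 = 0.4118
  PC3: 5/85 = 0.0588

Step 3 — cumulative fraction after k components = (λ_1 + ... + λ_k) / Σ λ:
  k = 1: 45/85 = 0.5294
  k = 2: (45 + 35)/85 = 80/85 = 0.9412
  k = 3: (45 + 35 + 5)/85 = 85/85 = 1

Summary (fraction, with percent):

explained: PC1 0.5294 (52.94%), PC2 0.4118 (41.18%), PC3 0.0588 (5.88%);  cumulative: 0.5294, 0.9412, 1


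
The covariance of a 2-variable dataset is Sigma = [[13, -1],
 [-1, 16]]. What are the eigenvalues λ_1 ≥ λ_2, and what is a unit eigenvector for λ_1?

Step 1 — characteristic polynomial of 2×2 Sigma:
  det(Sigma - λI) = λ² - trace · λ + det = 0.
  trace = 13 + 16 = 29, det = 13·16 - (-1)² = 207.
Step 2 — discriminant:
  Δ = trace² - 4·det = 841 - 828 = 13.
Step 3 — eigenvalues:
  λ = (trace ± √Δ)/2 = (29 ± 3.6056)/2,
  λ_1 = 16.3028,  λ_2 = 12.6972.

Step 4 — unit eigenvector for λ_1: solve (Sigma - λ_1 I)v = 0. First row:
  (13 - 16.3028)·v_x + (-1)·v_y = 0, i.e. (-3.3028)·v_x + (-1)·v_y = 0,
  so v ∝ (b, λ_1 - a) = (-1, 3.3028); multiply by -1 so the first entry is positive: u = (1, -3.3028).
  ||u|| = √((1)² + (-3.3028)²) = √(11.9083) ≈ 3.4508,
  v_1 = u/||u|| ≈ (0.2898, -0.9571) (||v_1|| = 1).

λ_1 = 16.3028,  λ_2 = 12.6972;  v_1 ≈ (0.2898, -0.9571)


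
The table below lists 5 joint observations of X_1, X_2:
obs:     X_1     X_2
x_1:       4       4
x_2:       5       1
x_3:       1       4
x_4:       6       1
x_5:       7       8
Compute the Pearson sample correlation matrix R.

Step 1 — column means:
  mean(X_1) = (4 + 5 + 1 + 6 + 7) / 5 = 23/5 = 4.6
  mean(X_2) = (4 + 1 + 4 + 1 + 8) / 5 = 18/5 = 3.6

Step 2 — sample variances and covariances s[i,j] = (1/(n-1)) · Σ_k (x_{k,i} - mean_i) · (x_{k,j} - mean_j), with n-1 = 4:
  s[X_1,X_1] = ((-0.6)·(-0.6) + (0.4)·(0.4) + (-3.6)·(-3.6) + (1.4)·(1.4) + (2.4)·(2.4)) / 4 = 21.2/4 = 5.3
  s[X_1,X_2] = ((-0.6)·(0.4) + (0.4)·(-2.6) + (-3.6)·(0.4) + (1.4)·(-2.6) + (2.4)·(4.4)) / 4 = 4.2/4 = 1.05
  s[X_2,X_2] = ((0.4)·(0.4) + (-2.6)·(-2.6) + (0.4)·(0.4) + (-2.6)·(-2.6) + (4.4)·(4.4)) / 4 = 33.2/4 = 8.3
  Sample standard deviations s_i = √(s[i,i]):
  s(X_1) = √(5.3) = 2.3022
  s(X_2) = √(8.3) = 2.881

Step 3 — r_{ij} = s_{ij} / (s_i · s_j):
  r[X_1,X_1] = 1 (diagonal).
  r[X_1,X_2] = 1.05 / (2.3022 · 2.881) = 1.05 / 6.6325 = 0.1583
  r[X_2,X_2] = 1 (diagonal).

R is symmetric with unit diagonal. Assembling:

R = [[1, 0.1583],
 [0.1583, 1]]


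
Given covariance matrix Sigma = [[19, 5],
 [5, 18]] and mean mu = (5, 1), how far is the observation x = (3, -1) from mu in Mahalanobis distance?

Step 1 — centre the observation: (x - mu) = (-2, -2).

Step 2 — invert Sigma. det(Sigma) = 19·18 - (5)² = 317.
  Sigma^{-1} = (1/det) · [[d, -b], [-b, a]] = [[0.0568, -0.0158],
 [-0.0158, 0.0599]].

Step 3 — form the quadratic (x - mu)^T · Sigma^{-1} · (x - mu):
  Sigma^{-1} · (x - mu) = (-0.082, -0.0883).
  (x - mu)^T · [Sigma^{-1} · (x - mu)] = (-2)·(-0.082) + (-2)·(-0.0883) = 0.3407.

Step 4 — take square root: d = √(0.3407) ≈ 0.5837.

d(x, mu) = √(0.3407) ≈ 0.5837


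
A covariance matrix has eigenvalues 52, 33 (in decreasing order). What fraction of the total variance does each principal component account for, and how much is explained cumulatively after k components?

Step 1 — total variance = trace(Sigma) = Σ λ_i = 52 + 33 = 85.

Step 2 — fraction explained by component i = λ_i / Σ λ:
  PC1: 52/85 = 0.6118
  PC2: 33/85 = 0.3882

Step 3 — cumulative fraction after k components = (λ_1 + ... + λ_k) / Σ λ:
  k = 1: 52/85 = 0.6118
  k = 2: (52 + 33)/85 = 85/85 = 1

Summary (fraction, with percent):

explained: PC1 0.6118 (61.18%), PC2 0.3882 (38.82%);  cumulative: 0.6118, 1


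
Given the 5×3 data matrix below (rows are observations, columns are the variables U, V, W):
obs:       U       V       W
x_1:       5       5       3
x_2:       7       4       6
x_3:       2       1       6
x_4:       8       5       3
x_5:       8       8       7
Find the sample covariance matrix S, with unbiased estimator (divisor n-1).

Step 1 — column means:
  mean(U) = (5 + 7 + 2 + 8 + 8) / 5 = 30/5 = 6
  mean(V) = (5 + 4 + 1 + 5 + 8) / 5 = 23/5 = 4.6
  mean(W) = (3 + 6 + 6 + 3 + 7) / 5 = 25/5 = 5

Step 2 — sample covariance S[i,j] = (1/(n-1)) · Σ_k (x_{k,i} - mean_i) · (x_{k,j} - mean_j), with n-1 = 4.
  S[U,U] = ((-1)·(-1) + (1)·(1) + (-4)·(-4) + (2)·(2) + (2)·(2)) / 4 = 26/4 = 6.5
  S[U,V] = ((-1)·(0.4) + (1)·(-0.6) + (-4)·(-3.6) + (2)·(0.4) + (2)·(3.4)) / 4 = 21/4 = 5.25
  S[U,W] = ((-1)·(-2) + (1)·(1) + (-4)·(1) + (2)·(-2) + (2)·(2)) / 4 = -1/4 = -0.25
  S[V,V] = ((0.4)·(0.4) + (-0.6)·(-0.6) + (-3.6)·(-3.6) + (0.4)·(0.4) + (3.4)·(3.4)) / 4 = 25.2/4 = 6.3
  S[V,W] = ((0.4)·(-2) + (-0.6)·(1) + (-3.6)·(1) + (0.4)·(-2) + (3.4)·(2)) / 4 = 1/4 = 0.25
  S[W,W] = ((-2)·(-2) + (1)·(1) + (1)·(1) + (-2)·(-2) + (2)·(2)) / 4 = 14/4 = 3.5

S is symmetric (S[j,i] = S[i,j]). Assembling:

S = [[6.5, 5.25, -0.25],
 [5.25, 6.3, 0.25],
 [-0.25, 0.25, 3.5]]


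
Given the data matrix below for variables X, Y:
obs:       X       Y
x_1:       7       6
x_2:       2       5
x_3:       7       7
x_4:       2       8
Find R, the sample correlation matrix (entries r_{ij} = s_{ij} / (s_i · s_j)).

Step 1 — column means:
  mean(X) = (7 + 2 + 7 + 2) / 4 = 18/4 = 4.5
  mean(Y) = (6 + 5 + 7 + 8) / 4 = 26/4 = 6.5

Step 2 — sample variances and covariances s[i,j] = (1/(n-1)) · Σ_k (x_{k,i} - mean_i) · (x_{k,j} - mean_j), with n-1 = 3:
  s[X,X] = ((2.5)·(2.5) + (-2.5)·(-2.5) + (2.5)·(2.5) + (-2.5)·(-2.5)) / 3 = 25/3 = 8.3333
  s[X,Y] = ((2.5)·(-0.5) + (-2.5)·(-1.5) + (2.5)·(0.5) + (-2.5)·(1.5)) / 3 = 0/3 = 0
  s[Y,Y] = ((-0.5)·(-0.5) + (-1.5)·(-1.5) + (0.5)·(0.5) + (1.5)·(1.5)) / 3 = 5/3 = 1.6667
  Sample standard deviations s_i = √(s[i,i]):
  s(X) = √(8.3333) = 2.8868
  s(Y) = √(1.6667) = 1.291

Step 3 — r_{ij} = s_{ij} / (s_i · s_j):
  r[X,X] = 1 (diagonal).
  r[X,Y] = 0 / (2.8868 · 1.291) = 0 / 3.7268 = 0
  r[Y,Y] = 1 (diagonal).

R is symmetric with unit diagonal. Assembling:

R = [[1, 0],
 [0, 1]]


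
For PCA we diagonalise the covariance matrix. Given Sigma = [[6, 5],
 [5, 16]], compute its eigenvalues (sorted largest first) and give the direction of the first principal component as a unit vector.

Step 1 — characteristic polynomial of 2×2 Sigma:
  det(Sigma - λI) = λ² - trace · λ + det = 0.
  trace = 6 + 16 = 22, det = 6·16 - (5)² = 71.
Step 2 — discriminant:
  Δ = trace² - 4·det = 484 - 284 = 200.
Step 3 — eigenvalues:
  λ = (trace ± √Δ)/2 = (22 ± 14.1421)/2,
  λ_1 = 18.0711,  λ_2 = 3.9289.

Step 4 — unit eigenvector for λ_1: solve (Sigma - λ_1 I)v = 0. First row:
  (6 - 18.0711)·v_x + (5)·v_y = 0, i.e. (-12.0711)·v_x + (5)·v_y = 0,
  so v ∝ (b, λ_1 - a) = (5, 12.0711) = u.
  ||u|| = √((5)² + (12.0711)²) = √(170.7107) ≈ 13.0656,
  v_1 = u/||u|| ≈ (0.3827, 0.9239) (||v_1|| = 1).

λ_1 = 18.0711,  λ_2 = 3.9289;  v_1 ≈ (0.3827, 0.9239)
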